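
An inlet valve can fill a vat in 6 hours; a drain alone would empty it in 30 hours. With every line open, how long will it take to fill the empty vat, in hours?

Net rate = 1/6 − 1/30 = (5 − 1)/30 = 4/30 = 2/15 per hour.
Filling time = 1 ÷ (2/15) = 15/2 hours.

15/2 hours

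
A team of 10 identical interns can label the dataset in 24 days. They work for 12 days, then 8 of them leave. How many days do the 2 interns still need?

One intern does 1/240 of the job per day.
After 12 days with 10 interns, 1/2 is done (1/2 left).
With 2 interns the rate is 2/240 = 1/120, so the rest takes 1/2 ÷ 1/120 = 60 days.

60 days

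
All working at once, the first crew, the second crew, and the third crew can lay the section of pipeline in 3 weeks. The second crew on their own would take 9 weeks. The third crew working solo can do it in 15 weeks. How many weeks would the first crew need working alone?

Combined rate is 1/3 per week.
Known contribution: 1/9 + 1/15 = (5 + 3)/45 = 8/45 per week.
So the first crew's rate is 1/3 − 8/45 = 7/45, meaning 45/7 weeks alone.

45/7 weeks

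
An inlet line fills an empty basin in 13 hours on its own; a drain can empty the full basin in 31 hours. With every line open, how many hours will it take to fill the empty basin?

Net rate = 1/13 − 1/31 = (31 − 13)/403 = 18/403 per hour.
Filling time = 1 ÷ (18/403) = 403/18 hours.

403/18 hours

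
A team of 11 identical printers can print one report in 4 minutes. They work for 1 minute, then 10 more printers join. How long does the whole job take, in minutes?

One printer does 1/44 of the job per minute.
After 1 minute with 11 printers, 1/4 is done (3/4 left).
With 21 printers the rate is 21/44, so the rest takes 3/4 ÷ 21/44 = 11/7 minutes.
Total = 1 + 11/7 = 18/7 minutes.

18/7 minutes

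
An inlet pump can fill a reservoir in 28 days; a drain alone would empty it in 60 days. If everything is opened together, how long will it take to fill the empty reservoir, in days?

105/2 days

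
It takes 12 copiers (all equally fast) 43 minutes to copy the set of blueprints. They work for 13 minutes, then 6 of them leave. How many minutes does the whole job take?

One copier does 1/516 of the job per minute.
After 13 minutes with 12 copiers, 13/43 is done (30/43 left).
With 6 copiers the rate is 6/516 = 1/86, so the rest takes 30/43 ÷ 1/86 = 60 minutes.
Total = 13 + 60 = 73 minutes.

73 minutes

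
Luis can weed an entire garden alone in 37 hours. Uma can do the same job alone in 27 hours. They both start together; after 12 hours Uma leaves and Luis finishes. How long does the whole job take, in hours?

185/9 hours

In the first 12 hours the combined rate is 64/999, so 256/333 of the job is done, leaving 77/333.
After Uma leaves the rate is 1/37 per hour; the remaining 77/333 takes 77/9 hours.
Total = 12 + 77/9 = 185/9 hours.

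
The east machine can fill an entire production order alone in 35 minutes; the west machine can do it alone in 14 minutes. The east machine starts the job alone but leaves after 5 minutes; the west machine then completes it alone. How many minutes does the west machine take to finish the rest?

12 minutes

In 5 minutes the east machine does 5/35 = 1/7 of the job, leaving 6/7.
The west machine works at 1/14 per minute, so finishing takes 6/7 ÷ 1/14 = 12 minutes.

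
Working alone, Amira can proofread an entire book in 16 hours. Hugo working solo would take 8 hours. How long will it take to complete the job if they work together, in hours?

Combined rate: 1/16 + 1/8 = (1 + 2)/16 = 3/16 per hour.
Time = 1 ÷ (3/16) = 16/3 hours.

16/3 hours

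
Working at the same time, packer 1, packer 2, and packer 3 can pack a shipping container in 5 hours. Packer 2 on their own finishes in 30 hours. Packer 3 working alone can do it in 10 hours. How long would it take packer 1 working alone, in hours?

Combined rate is 1/5 per hour.
Known contribution: 1/30 + 1/10 = (1 + 3)/30 = 4/30 = 2/15 per hour.
So packer 1's rate is 1/5 − 2/15 = 1/15, meaning 15 hours alone.

15 hours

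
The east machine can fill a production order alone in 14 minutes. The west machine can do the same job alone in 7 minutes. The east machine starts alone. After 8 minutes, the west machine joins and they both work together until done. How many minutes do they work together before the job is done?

2 minutes

In the first 8 minutes the east machine alone does 8/14 = 4/7 of the job, leaving 3/7.
Once everyone is working, combined rate: 1/14 + 1/7 = (1 + 2)/14 = 3/14 per minute.
Remaining 3/7 at 3/14 per minute takes 2 minutes.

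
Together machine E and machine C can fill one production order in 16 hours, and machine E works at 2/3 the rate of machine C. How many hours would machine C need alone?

80/3 hours

Let machine C's rate be r; then machine E's rate is (2/3)r, so together (2/3 + 1)r = (5/3)r = 1/16.
Thus r = 3/80 per hour.
Machine C alone: 80/3 hours; machine E alone: 40 hours.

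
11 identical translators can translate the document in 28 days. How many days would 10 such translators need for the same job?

Total work is 11·28 = 308 translator-days.
With 10 translators: 308/10 = 154/5 days.

154/5 days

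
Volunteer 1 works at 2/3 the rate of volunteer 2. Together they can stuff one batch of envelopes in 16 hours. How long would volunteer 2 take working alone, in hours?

Let volunteer 2's rate be r; then volunteer 1's rate is (2/3)r, so together (2/3 + 1)r = (5/3)r = 1/16.
Thus r = 3/80 per hour.
Volunteer 2 alone: 80/3 hours; volunteer 1 alone: 40 hours.

80/3 hours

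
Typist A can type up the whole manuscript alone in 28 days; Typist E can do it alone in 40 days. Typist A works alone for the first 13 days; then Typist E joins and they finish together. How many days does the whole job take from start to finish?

In 13 days Typist A does 13/28 of the job, leaving 15/28.
Typist A and Typist E together work at 17/280 per day, so finishing takes 15/28 ÷ 17/280 = 150/17 days.
Total time = 13 + 150/17 = 371/17 days.

371/17 days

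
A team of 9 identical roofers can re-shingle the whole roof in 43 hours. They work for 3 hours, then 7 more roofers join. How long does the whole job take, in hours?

One roofer does 1/387 of the job per hour.
After 3 hours with 9 roofers, 3/43 is done (40/43 left).
With 16 roofers the rate is 16/387, so the rest takes 40/43 ÷ 16/387 = 45/2 hours.
Total = 3 + 45/2 = 51/2 hours.

51/2 hours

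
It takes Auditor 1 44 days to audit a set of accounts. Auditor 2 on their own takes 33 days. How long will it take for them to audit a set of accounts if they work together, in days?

132/7 days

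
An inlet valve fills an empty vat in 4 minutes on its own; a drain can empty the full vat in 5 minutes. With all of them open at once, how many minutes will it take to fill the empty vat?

20 minutes

Net rate = 1/4 − 1/5 = (5 − 4)/20 = 1/20 per minute.
Filling time = 1 ÷ (1/20) = 20 minutes.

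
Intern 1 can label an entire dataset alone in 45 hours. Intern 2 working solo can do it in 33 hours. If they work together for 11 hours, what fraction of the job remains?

Combined rate: 1/45 + 1/33 = (11 + 15)/495 = 26/495 per hour.
In 11 hours they complete 11·26/495 = 26/45 of the job.
So 19/45 remains.

19/45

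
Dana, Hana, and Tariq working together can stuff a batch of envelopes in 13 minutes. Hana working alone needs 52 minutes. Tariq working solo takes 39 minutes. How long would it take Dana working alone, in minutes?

Combined rate is 1/13 per minute.
Known contribution: 1/52 + 1/39 = (3 + 4)/156 = 7/156 per minute.
So Dana's rate is 1/13 − 7/156 = 5/156, meaning 156/5 minutes alone.

156/5 minutes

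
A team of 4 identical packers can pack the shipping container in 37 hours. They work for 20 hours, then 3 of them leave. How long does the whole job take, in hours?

One packer does 1/148 of the job per hour.
After 20 hours with 4 packers, 20/37 is done (17/37 left).
With 1 packer the rate is 1/148, so the rest takes 17/37 ÷ 1/148 = 68 hours.
Total = 20 + 68 = 88 hours.

88 hours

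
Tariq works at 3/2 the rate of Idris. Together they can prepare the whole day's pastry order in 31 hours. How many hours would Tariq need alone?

Let Idris's rate be r; then Tariq's rate is (3/2)r, so together (3/2 + 1)r = (5/2)r = 1/31.
Thus r = 2/155 per hour.
Idris alone: 155/2 hours; Tariq alone: 155/3 hours.

155/3 hours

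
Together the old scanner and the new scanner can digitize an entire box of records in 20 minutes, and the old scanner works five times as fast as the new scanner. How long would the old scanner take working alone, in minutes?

Let the new scanner's rate be r; then the old scanner's rate is 5r, so together (5 + 1)r = 6r = 1/20.
Thus r = 1/120 per minute.
The new scanner alone: 120 minutes; the old scanner alone: 24 minutes.

24 minutes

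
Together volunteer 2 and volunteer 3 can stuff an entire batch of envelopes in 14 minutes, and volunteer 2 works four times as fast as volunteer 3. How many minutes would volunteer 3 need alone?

Let volunteer 3's rate be r; then volunteer 2's rate is 4r, so together (4 + 1)r = 5r = 1/14.
Thus r = 1/70 per minute.
Volunteer 3 alone: 70 minutes; volunteer 2 alone: 35/2 minutes.

70 minutes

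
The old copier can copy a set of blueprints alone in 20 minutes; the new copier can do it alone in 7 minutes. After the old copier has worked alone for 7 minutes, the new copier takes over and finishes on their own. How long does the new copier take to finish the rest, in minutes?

91/20 minutes

In 7 minutes the old copier does 7/20 of the job, leaving 13/20.
The new copier works at 1/7 per minute, so finishing takes 13/20 ÷ 1/7 = 91/20 minutes.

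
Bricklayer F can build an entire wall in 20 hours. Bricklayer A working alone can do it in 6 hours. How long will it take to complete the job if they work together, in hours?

60/13 hours

Combined rate: 1/20 + 1/6 = (3 + 10)/60 = 13/60 per hour.
Time = 1 ÷ (13/60) = 60/13 hours.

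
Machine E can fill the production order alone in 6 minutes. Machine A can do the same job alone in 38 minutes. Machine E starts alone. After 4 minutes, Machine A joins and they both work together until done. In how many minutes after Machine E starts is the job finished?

63/11 minutes

In the first 4 minutes Machine E alone does 4/6 = 2/3 of the job, leaving 1/3.
Once everyone is working, combined rate: 1/6 + 1/38 = (19 + 3)/114 = 22/114 = 11/57 per minute.
Remaining 1/3 at 11/57 per minute takes 19/11 minutes.
Total from the start = 4 + 19/11 = 63/11 minutes.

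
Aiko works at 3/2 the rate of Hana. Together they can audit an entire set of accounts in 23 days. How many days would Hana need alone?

Let Hana's rate be r; then Aiko's rate is (3/2)r, so together (3/2 + 1)r = (5/2)r = 1/23.
Thus r = 2/115 per day.
Hana alone: 115/2 days; Aiko alone: 115/3 days.

115/2 days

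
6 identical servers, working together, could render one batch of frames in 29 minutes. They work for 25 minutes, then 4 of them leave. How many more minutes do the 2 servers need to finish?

12 minutes

One server does 1/174 of the job per minute.
After 25 minutes with 6 servers, 25/29 is done (4/29 left).
With 2 servers the rate is 2/174 = 1/87, so the rest takes 4/29 ÷ 1/87 = 12 minutes.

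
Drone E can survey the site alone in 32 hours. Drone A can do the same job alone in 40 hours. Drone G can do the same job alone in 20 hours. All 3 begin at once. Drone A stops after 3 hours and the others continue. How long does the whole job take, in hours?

In the first 3 hours the combined rate is 17/160, so 51/160 of the job is done, leaving 109/160.
After drone A leaves the rate is 13/160 per hour; the remaining 109/160 takes 109/13 hours.
Total = 3 + 109/13 = 148/13 hours.

148/13 hours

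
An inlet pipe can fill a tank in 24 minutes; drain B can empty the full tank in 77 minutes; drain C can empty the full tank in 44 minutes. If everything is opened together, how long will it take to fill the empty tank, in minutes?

Net rate = 1/24 − 1/77 − 1/44 = (77 − 24 − 42)/1848 = 11/1848 = 1/168 per minute.
Filling time = 1 ÷ (1/168) = 168 minutes.

168 minutes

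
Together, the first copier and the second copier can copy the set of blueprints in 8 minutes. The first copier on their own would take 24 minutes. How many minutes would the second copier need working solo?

Combined rate is 1/8 per minute.
Known contribution: 1/24 per minute.
So the second copier's rate is 1/8 − 1/24 = 1/12, meaning 12 minutes alone.

12 minutes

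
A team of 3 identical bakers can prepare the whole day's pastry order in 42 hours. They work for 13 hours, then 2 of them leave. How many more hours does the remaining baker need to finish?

87 hours

One baker does 1/126 of the job per hour.
After 13 hours with 3 bakers, 13/42 is done (29/42 left).
With 1 baker the rate is 1/126, so the rest takes 29/42 ÷ 1/126 = 87 hours.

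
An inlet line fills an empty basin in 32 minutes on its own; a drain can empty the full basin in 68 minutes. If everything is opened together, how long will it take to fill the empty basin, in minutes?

544/9 minutes

Net rate = 1/32 − 1/68 = (17 − 8)/544 = 9/544 per minute.
Filling time = 1 ÷ (9/544) = 544/9 minutes.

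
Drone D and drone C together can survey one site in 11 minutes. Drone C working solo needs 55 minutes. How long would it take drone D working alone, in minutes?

Combined rate is 1/11 per minute.
Known contribution: 1/55 per minute.
So drone D's rate is 1/11 − 1/55 = 4/55, meaning 55/4 minutes alone.

55/4 minutes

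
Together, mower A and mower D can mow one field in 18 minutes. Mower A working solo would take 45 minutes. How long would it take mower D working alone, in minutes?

30 minutes

Combined rate is 1/18 per minute.
Known contribution: 1/45 per minute.
So mower D's rate is 1/18 − 1/45 = 1/30, meaning 30 minutes alone.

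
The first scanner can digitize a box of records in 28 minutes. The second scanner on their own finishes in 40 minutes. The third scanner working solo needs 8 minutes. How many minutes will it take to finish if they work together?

Combined rate: 1/28 + 1/40 + 1/8 = (10 + 7 + 35)/280 = 52/280 = 13/70 per minute.
Time = 1 ÷ (13/70) = 70/13 minutes.

70/13 minutes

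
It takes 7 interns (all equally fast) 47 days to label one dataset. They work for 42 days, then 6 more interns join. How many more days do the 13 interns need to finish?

One intern does 1/329 of the job per day.
After 42 days with 7 interns, 42/47 is done (5/47 left).
With 13 interns the rate is 13/329, so the rest takes 5/47 ÷ 13/329 = 35/13 days.

35/13 days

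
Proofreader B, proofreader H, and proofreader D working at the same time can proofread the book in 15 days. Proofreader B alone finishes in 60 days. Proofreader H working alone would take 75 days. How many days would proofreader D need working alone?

300/11 days

Combined rate is 1/15 per day.
Known contribution: 1/60 + 1/75 = (5 + 4)/300 = 9/300 = 3/100 per day.
So proofreader D's rate is 1/15 − 3/100 = 11/300, meaning 300/11 days alone.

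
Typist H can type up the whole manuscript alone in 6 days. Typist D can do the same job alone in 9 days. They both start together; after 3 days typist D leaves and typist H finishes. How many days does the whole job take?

4 days

In the first 3 days the combined rate is 5/18, so 5/6 of the job is done, leaving 1/6.
After typist D leaves the rate is 1/6 per day; the remaining 1/6 takes 1 day.
Total = 3 + 1 = 4 days.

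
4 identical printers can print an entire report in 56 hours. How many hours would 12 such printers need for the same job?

Total work is 4·56 = 224 printer-hours.
With 12 printers: 224/12 = 56/3 hours.

56/3 hours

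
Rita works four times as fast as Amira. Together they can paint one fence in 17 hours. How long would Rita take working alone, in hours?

85/4 hours

Let Amira's rate be r; then Rita's rate is 4r, so together (4 + 1)r = 5r = 1/17.
Thus r = 1/85 per hour.
Amira alone: 85 hours; Rita alone: 85/4 hours.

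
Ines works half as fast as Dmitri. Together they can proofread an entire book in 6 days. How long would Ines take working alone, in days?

Let Dmitri's rate be r; then Ines's rate is (1/2)r, so together (1/2 + 1)r = (3/2)r = 1/6.
Thus r = 1/9 per day.
Dmitri alone: 9 days; Ines alone: 18 days.

18 days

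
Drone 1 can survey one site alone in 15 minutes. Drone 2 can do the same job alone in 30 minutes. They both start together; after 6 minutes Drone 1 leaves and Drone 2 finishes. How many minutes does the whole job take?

18 minutes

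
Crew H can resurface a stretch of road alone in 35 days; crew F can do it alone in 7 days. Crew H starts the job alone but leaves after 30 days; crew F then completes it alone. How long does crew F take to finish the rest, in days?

1 day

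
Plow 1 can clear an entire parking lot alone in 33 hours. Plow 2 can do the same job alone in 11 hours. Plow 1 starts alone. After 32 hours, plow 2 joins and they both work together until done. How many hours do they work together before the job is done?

1/4 hours

In the first 32 hours plow 1 alone does 32/33 of the job, leaving 1/33.
Once everyone is working, combined rate: 1/33 + 1/11 = (1 + 3)/33 = 4/33 per hour.
Remaining 1/33 at 4/33 per hour takes 1/4 hours.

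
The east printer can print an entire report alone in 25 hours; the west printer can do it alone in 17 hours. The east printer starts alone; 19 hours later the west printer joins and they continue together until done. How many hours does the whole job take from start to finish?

In 19 hours the east printer does 19/25 of the job, leaving 6/25.
The east printer and the west printer together work at 42/425 per hour, so finishing takes 6/25 ÷ 42/425 = 17/7 hours.
Total time = 19 + 17/7 = 150/7 hours.

150/7 hours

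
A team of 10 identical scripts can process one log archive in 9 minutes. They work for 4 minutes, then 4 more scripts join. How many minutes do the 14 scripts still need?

One script does 1/90 of the job per minute.
After 4 minutes with 10 scripts, 4/9 is done (5/9 left).
With 14 scripts the rate is 14/90 = 7/45, so the rest takes 5/9 ÷ 7/45 = 25/7 minutes.

25/7 minutes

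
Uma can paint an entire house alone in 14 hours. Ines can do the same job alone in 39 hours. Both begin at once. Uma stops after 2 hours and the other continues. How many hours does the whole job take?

234/7 hours

In the first 2 hours the combined rate is 53/546, so 53/273 of the job is done, leaving 220/273.
After Uma leaves the rate is 1/39 per hour; the remaining 220/273 takes 220/7 hours.
Total = 2 + 220/7 = 234/7 hours.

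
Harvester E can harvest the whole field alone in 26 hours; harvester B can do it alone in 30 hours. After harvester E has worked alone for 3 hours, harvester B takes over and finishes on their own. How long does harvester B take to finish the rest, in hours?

345/13 hours

In 3 hours harvester E does 3/26 of the job, leaving 23/26.
Harvester B works at 1/30 per hour, so finishing takes 23/26 ÷ 1/30 = 345/13 hours.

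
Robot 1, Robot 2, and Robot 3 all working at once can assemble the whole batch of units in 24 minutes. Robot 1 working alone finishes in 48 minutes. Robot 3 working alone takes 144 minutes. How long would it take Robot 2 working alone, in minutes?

72 minutes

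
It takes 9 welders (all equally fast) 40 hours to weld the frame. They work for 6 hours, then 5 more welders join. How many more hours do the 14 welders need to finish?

One welder does 1/360 of the job per hour.
After 6 hours with 9 welders, 3/20 is done (17/20 left).
With 14 welders the rate is 14/360 = 7/180, so the rest takes 17/20 ÷ 7/180 = 153/7 hours.

153/7 hours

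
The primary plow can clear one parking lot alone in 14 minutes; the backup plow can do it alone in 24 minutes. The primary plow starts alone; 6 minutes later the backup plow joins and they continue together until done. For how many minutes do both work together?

In 6 minutes the primary plow does 6/14 = 3/7 of the job, leaving 4/7.
The primary plow and the backup plow together work at 19/168 per minute, so finishing takes 4/7 ÷ 19/168 = 96/19 minutes.

96/19 minutes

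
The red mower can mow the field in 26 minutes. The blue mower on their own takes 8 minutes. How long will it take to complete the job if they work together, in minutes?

With two workers the combined time is the product over the sum: 26·8/(26+8) = 208/34 = 104/17 minutes.

104/17 minutes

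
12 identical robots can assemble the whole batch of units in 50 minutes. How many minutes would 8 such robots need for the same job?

Total work is 12·50 = 600 robot-minutes.
With 8 robots: 600/8 = 75 minutes.

75 minutes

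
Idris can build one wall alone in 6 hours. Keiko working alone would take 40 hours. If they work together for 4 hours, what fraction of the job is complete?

Combined rate: 1/6 + 1/40 = (20 + 3)/120 = 23/120 per hour.
In 4 hours they complete 4·23/120 = 23/30 of the job.

23/30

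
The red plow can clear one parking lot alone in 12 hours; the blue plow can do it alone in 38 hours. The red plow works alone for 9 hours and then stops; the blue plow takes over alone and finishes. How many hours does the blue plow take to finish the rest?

19/2 hours

In 9 hours the red plow does 9/12 = 3/4 of the job, leaving 1/4.
The blue plow works at 1/38 per hour, so finishing takes 1/4 ÷ 1/38 = 19/2 hours.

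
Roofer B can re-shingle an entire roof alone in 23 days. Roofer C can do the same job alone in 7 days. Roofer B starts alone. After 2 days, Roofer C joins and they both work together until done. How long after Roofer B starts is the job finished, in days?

In the first 2 days Roofer B alone does 2/23 of the job, leaving 21/23.
Once everyone is working, combined rate: 1/23 + 1/7 = (7 + 23)/161 = 30/161 per day.
Remaining 21/23 at 30/161 per day takes 49/10 days.
Total from the start = 2 + 49/10 = 69/10 days.

69/10 days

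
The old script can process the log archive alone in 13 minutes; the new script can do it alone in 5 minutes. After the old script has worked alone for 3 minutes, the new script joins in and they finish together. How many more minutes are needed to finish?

25/9 minutes

In 3 minutes the old script does 3/13 of the job, leaving 10/13.
The old script and the new script together work at 18/65 per minute, so finishing takes 10/13 ÷ 18/65 = 25/9 minutes.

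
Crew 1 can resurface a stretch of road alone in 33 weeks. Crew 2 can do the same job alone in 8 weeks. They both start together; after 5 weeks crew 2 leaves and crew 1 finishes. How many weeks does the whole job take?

99/8 weeks

In the first 5 weeks the combined rate is 41/264, so 205/264 of the job is done, leaving 59/264.
After crew 2 leaves the rate is 1/33 per week; the remaining 59/264 takes 59/8 weeks.
Total = 5 + 59/8 = 99/8 weeks.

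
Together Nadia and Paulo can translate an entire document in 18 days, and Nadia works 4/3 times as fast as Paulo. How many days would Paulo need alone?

42 days

Let Paulo's rate be r; then Nadia's rate is (4/3)r, so together (4/3 + 1)r = (7/3)r = 1/18.
Thus r = 1/42 per day.
Paulo alone: 42 days; Nadia alone: 63/2 days.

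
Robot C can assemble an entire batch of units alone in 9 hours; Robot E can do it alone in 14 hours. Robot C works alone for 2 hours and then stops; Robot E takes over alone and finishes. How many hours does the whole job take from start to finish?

In 2 hours Robot C does 2/9 of the job, leaving 7/9.
Robot E works at 1/14 per hour, so finishing takes 7/9 ÷ 1/14 = 98/9 hours.
Total time = 2 + 98/9 = 116/9 hours.

116/9 hours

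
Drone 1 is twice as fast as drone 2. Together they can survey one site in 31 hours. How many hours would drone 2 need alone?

Let drone 2's rate be r; then drone 1's rate is 2r, so together (2 + 1)r = 3r = 1/31.
Thus r = 1/93 per hour.
Drone 2 alone: 93 hours; drone 1 alone: 93/2 hours.

93 hours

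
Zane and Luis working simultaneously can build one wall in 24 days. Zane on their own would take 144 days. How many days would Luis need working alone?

144/5 days

Combined rate is 1/24 per day.
Known contribution: 1/144 per day.
So Luis's rate is 1/24 − 1/144 = 5/144, meaning 144/5 days alone.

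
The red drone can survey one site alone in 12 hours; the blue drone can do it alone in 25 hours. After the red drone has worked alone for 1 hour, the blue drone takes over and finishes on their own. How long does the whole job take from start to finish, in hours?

In 1 hour the red drone does 1/12 of the job, leaving 11/12.
The blue drone works at 1/25 per hour, so finishing takes 11/12 ÷ 1/25 = 275/12 hours.
Total time = 1 + 275/12 = 287/12 hours.

287/12 hours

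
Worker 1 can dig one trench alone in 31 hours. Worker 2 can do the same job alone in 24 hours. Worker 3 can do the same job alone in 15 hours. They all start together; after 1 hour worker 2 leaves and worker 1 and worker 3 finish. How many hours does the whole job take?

In the first 1 hour the combined rate is 523/3720, so 523/3720 of the job is done, leaving 3197/3720.
After worker 2 leaves the rate is 46/465 per hour; the remaining 3197/3720 takes 139/16 hours.
Total = 1 + 139/16 = 155/16 hours.

155/16 hours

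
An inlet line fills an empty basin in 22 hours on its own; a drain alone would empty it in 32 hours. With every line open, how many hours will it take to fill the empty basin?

Net rate = 1/22 − 1/32 = (16 − 11)/352 = 5/352 per hour.
Filling time = 1 ÷ (5/352) = 352/5 hours.

352/5 hours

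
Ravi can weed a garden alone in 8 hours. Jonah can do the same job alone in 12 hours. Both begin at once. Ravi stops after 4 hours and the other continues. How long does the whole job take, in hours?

6 hours

In the first 4 hours the combined rate is 5/24, so 5/6 of the job is done, leaving 1/6.
After Ravi leaves the rate is 1/12 per hour; the remaining 1/6 takes 2 hours.
Total = 4 + 2 = 6 hours.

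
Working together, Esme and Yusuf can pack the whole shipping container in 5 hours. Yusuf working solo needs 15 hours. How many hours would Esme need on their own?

15/2 hours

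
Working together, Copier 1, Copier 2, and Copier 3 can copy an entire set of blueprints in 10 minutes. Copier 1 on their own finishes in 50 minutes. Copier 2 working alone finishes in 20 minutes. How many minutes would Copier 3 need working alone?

100/3 minutes

Combined rate is 1/10 per minute.
Known contribution: 1/50 + 1/20 = (2 + 5)/100 = 7/100 per minute.
So Copier 3's rate is 1/10 − 7/100 = 3/100, meaning 100/3 minutes alone.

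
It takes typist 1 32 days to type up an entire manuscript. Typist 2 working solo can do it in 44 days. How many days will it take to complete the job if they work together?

352/19 days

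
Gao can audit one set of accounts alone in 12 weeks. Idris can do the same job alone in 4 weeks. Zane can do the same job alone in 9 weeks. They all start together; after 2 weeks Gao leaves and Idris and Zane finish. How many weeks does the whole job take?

30/13 weeks

In the first 2 weeks the combined rate is 4/9, so 8/9 of the job is done, leaving 1/9.
After Gao leaves the rate is 13/36 per week; the remaining 1/9 takes 4/13 weeks.
Total = 2 + 4/13 = 30/13 weeks.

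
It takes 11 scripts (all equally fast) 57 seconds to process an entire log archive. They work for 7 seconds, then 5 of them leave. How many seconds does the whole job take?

296/3 seconds

One script does 1/627 of the job per second.
After 7 seconds with 11 scripts, 7/57 is done (50/57 left).
With 6 scripts the rate is 6/627 = 2/209, so the rest takes 50/57 ÷ 2/209 = 275/3 seconds.
Total = 7 + 275/3 = 296/3 seconds.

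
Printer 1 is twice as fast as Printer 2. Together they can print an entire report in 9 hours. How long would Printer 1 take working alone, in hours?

27/2 hours

Let Printer 2's rate be r; then Printer 1's rate is 2r, so together (2 + 1)r = 3r = 1/9.
Thus r = 1/27 per hour.
Printer 2 alone: 27 hours; Printer 1 alone: 27/2 hours.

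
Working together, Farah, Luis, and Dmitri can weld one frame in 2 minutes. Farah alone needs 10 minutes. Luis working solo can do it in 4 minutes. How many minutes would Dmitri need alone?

20/3 minutes

Combined rate is 1/2 per minute.
Known contribution: 1/10 + 1/4 = (2 + 5)/20 = 7/20 per minute.
So Dmitri's rate is 1/2 − 7/20 = 3/20, meaning 20/3 minutes alone.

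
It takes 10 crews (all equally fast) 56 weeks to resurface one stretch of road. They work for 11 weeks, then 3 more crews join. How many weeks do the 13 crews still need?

One crew does 1/560 of the job per week.
After 11 weeks with 10 crews, 11/56 is done (45/56 left).
With 13 crews the rate is 13/560, so the rest takes 45/56 ÷ 13/560 = 450/13 weeks.

450/13 weeks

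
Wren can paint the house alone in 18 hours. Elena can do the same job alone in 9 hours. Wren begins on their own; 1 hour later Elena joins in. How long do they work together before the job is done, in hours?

17/3 hours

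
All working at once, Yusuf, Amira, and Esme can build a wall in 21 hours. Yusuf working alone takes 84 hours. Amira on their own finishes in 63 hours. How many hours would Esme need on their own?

Combined rate is 1/21 per hour.
Known contribution: 1/84 + 1/63 = (3 + 4)/252 = 7/252 = 1/36 per hour.
So Esme's rate is 1/21 − 1/36 = 5/252, meaning 252/5 hours alone.

252/5 hours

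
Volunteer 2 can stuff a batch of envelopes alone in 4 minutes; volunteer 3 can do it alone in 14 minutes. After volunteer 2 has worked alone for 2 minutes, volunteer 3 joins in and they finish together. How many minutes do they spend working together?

14/9 minutes

In 2 minutes volunteer 2 does 2/4 = 1/2 of the job, leaving 1/2.
Volunteer 2 and volunteer 3 together work at 9/28 per minute, so finishing takes 1/2 ÷ 9/28 = 14/9 minutes.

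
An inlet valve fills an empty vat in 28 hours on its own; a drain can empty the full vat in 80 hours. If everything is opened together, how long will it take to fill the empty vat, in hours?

Net rate = 1/28 − 1/80 = (20 − 7)/560 = 13/560 per hour.
Filling time = 1 ÷ (13/560) = 560/13 hours.

560/13 hours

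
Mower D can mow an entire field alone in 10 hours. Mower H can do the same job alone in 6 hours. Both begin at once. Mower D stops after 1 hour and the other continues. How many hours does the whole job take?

In the first 1 hour the combined rate is 4/15, so 4/15 of the job is done, leaving 11/15.
After Mower D leaves the rate is 1/6 per hour; the remaining 11/15 takes 22/5 hours.
Total = 1 + 22/5 = 27/5 hours.

27/5 hours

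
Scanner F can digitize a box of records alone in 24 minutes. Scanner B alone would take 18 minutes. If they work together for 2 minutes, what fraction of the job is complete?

7/36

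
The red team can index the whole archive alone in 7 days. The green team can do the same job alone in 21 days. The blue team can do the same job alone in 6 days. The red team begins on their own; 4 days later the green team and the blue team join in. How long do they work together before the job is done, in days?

In the first 4 days the red team alone does 4/7 of the job, leaving 3/7.
Once everyone is working, combined rate: 1/7 + 1/21 + 1/6 = (6 + 2 + 7)/42 = 15/42 = 5/14 per day.
Remaining 3/7 at 5/14 per day takes 6/5 days.

6/5 days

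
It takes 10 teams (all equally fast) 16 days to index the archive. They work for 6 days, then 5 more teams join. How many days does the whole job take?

38/3 days

One team does 1/160 of the job per day.
After 6 days with 10 teams, 3/8 is done (5/8 left).
With 15 teams the rate is 15/160 = 3/32, so the rest takes 5/8 ÷ 3/32 = 20/3 days.
Total = 6 + 20/3 = 38/3 days.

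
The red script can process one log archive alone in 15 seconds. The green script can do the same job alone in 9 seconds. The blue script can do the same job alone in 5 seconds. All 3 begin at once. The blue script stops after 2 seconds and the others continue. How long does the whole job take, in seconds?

27/8 seconds

In the first 2 seconds the combined rate is 17/45, so 34/45 of the job is done, leaving 11/45.
After the blue script leaves the rate is 8/45 per second; the remaining 11/45 takes 11/8 seconds.
Total = 2 + 11/8 = 27/8 seconds.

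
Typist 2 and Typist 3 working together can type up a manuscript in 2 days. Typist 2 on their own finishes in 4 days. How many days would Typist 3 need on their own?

Combined rate is 1/2 per day.
Known contribution: 1/4 per day.
So Typist 3's rate is 1/2 − 1/4 = 1/4, meaning 4 days alone.

4 days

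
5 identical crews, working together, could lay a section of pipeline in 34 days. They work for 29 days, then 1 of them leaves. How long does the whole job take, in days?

141/4 days

One crew does 1/170 of the job per day.
After 29 days with 5 crews, 29/34 is done (5/34 left).
With 4 crews the rate is 4/170 = 2/85, so the rest takes 5/34 ÷ 2/85 = 25/4 days.
Total = 29 + 25/4 = 141/4 days.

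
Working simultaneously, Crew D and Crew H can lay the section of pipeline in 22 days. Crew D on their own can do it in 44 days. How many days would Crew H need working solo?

Combined rate is 1/22 per day.
Known contribution: 1/44 per day.
So Crew H's rate is 1/22 − 1/44 = 1/44, meaning 44 days alone.

44 days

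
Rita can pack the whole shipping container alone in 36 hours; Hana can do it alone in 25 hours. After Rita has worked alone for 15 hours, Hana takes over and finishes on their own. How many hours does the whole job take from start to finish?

In 15 hours Rita does 15/36 = 5/12 of the job, leaving 7/12.
Hana works at 1/25 per hour, so finishing takes 7/12 ÷ 1/25 = 175/12 hours.
Total time = 15 + 175/12 = 355/12 hours.

355/12 hours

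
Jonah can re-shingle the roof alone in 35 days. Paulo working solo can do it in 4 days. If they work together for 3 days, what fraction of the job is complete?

Combined rate: 1/35 + 1/4 = (4 + 35)/140 = 39/140 per day.
In 3 days they complete 3·39/140 = 117/140 of the job.

117/140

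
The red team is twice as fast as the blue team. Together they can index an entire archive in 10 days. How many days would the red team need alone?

15 days

Let the blue team's rate be r; then the red team's rate is 2r, so together (2 + 1)r = 3r = 1/10.
Thus r = 1/30 per day.
The blue team alone: 30 days; the red team alone: 15 days.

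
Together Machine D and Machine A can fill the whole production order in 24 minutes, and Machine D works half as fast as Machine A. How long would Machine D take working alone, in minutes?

72 minutes

Let Machine A's rate be r; then Machine D's rate is (1/2)r, so together (1/2 + 1)r = (3/2)r = 1/24.
Thus r = 1/36 per minute.
Machine A alone: 36 minutes; Machine D alone: 72 minutes.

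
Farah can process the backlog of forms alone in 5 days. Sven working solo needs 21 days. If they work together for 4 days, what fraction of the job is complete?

Combined rate: 1/5 + 1/21 = (21 + 5)/105 = 26/105 per day.
In 4 days they complete 4·26/105 = 104/105 of the job.

104/105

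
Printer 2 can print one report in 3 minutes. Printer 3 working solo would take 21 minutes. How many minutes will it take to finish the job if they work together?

21/8 minutes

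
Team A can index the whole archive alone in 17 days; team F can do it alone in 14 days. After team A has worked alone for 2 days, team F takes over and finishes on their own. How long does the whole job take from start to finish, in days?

244/17 days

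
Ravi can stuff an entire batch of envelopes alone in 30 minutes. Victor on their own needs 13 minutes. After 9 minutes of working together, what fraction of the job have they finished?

129/130

Combined rate: 1/30 + 1/13 = (13 + 30)/390 = 43/390 per minute.
In 9 minutes they complete 9·43/390 = 129/130 of the job.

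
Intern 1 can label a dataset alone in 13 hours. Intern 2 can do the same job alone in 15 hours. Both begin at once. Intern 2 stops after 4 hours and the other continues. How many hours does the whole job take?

In the first 4 hours the combined rate is 28/195, so 112/195 of the job is done, leaving 83/195.
After Intern 2 leaves the rate is 1/13 per hour; the remaining 83/195 takes 83/15 hours.
Total = 4 + 83/15 = 143/15 hours.

143/15 hours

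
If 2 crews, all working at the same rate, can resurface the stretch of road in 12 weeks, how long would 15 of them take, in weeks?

8/5 weeks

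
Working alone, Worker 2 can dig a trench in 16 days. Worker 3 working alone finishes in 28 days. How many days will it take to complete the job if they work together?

Combined rate: 1/16 + 1/28 = (7 + 4)/112 = 11/112 per day.
Time = 1 ÷ (11/112) = 112/11 days.

112/11 days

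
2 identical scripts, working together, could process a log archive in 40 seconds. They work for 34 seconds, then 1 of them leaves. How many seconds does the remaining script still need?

12 seconds

One script does 1/80 of the job per second.
After 34 seconds with 2 scripts, 17/20 is done (3/20 left).
With 1 script the rate is 1/80, so the rest takes 3/20 ÷ 1/80 = 12 seconds.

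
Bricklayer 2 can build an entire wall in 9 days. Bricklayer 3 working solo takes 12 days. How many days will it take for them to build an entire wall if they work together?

36/7 days

With two workers the combined time is the product over the sum: 9·12/(9+12) = 108/21 = 36/7 days.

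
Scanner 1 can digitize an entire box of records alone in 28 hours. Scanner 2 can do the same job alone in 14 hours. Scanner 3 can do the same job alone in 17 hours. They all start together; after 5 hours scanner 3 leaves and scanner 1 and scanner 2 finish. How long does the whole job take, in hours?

In the first 5 hours the combined rate is 79/476, so 395/476 of the job is done, leaving 81/476.
After scanner 3 leaves the rate is 3/28 per hour; the remaining 81/476 takes 27/17 hours.
Total = 5 + 27/17 = 112/17 hours.

112/17 hours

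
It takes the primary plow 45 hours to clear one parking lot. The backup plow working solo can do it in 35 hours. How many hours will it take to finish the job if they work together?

315/16 hours

With two workers the combined time is the product over the sum: 45·35/(45+35) = 1575/80 = 315/16 hours.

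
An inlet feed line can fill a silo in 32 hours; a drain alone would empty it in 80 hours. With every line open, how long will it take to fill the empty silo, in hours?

Net rate = 1/32 − 1/80 = (5 − 2)/160 = 3/160 per hour.
Filling time = 1 ÷ (3/160) = 160/3 hours.

160/3 hours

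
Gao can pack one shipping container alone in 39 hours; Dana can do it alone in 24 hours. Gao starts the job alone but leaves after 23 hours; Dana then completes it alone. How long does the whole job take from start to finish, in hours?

427/13 hours

In 23 hours Gao does 23/39 of the job, leaving 16/39.
Dana works at 1/24 per hour, so finishing takes 16/39 ÷ 1/24 = 128/13 hours.
Total time = 23 + 128/13 = 427/13 hours.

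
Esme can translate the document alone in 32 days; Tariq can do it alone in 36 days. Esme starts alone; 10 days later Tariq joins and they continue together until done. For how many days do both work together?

198/17 days

In 10 days Esme does 10/32 = 5/16 of the job, leaving 11/16.
Esme and Tariq together work at 17/288 per day, so finishing takes 11/16 ÷ 17/288 = 198/17 days.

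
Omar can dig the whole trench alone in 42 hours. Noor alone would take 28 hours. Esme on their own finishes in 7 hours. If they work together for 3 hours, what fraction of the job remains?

11/28

Combined rate: 1/42 + 1/28 + 1/7 = (2 + 3 + 12)/84 = 17/84 per hour.
In 3 hours they complete 3·17/84 = 17/28 of the job.
So 11/28 remains.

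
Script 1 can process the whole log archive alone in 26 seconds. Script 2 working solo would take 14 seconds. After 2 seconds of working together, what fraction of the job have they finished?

20/91

Combined rate: 1/26 + 1/14 = (7 + 13)/182 = 20/182 = 10/91 per second.
In 2 seconds they complete 2·10/91 = 20/91 of the job.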